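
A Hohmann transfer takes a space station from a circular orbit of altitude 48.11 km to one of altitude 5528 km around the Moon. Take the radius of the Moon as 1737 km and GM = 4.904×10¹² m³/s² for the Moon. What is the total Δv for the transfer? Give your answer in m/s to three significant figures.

Δv_total ≈ 748 m/s

r₁ = 1737 + 48.11 = 1785.1 km = 1.7851×10⁶ m.
r₂ = 1737 + 5528 = 7265.0 km = 7.2650×10⁶ m.
Transfer ellipse a_t = (r₁ + r₂)/2 = 4.525×10⁶ m.
At r₁: circular v_c1 = √(μ/r₁) = 1657 m/s; transfer-perilune v_p = √[μ(2/r₁ − 1/a_t)] = 2100 m/s.
Δv₁ = v_p − v_c1 = 442.7 m/s.
At r₂: circular v_c2 = √(μ/r₂) = 821.6 m/s; transfer-apolune v_a = √[μ(2/r₂ − 1/a_t)] = 516.0 m/s.
Δv₂ = v_c2 − v_a = 305.6 m/s.
Total Δv = Δv₁ + Δv₂ = 748.2 m/s.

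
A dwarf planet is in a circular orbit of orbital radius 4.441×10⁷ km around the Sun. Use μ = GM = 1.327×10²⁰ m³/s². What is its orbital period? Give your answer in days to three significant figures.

r = 4.441×10⁷ km = 4.441×10¹⁰ m.
Kepler's third law: T = 2π√(r³/μ) = 2π√((4.441×10¹⁰)³ / 1.327×10²⁰).
r³/μ = 6.600×10¹¹ s², so T = 2π × 8.124×10⁵ = 5.105×10⁶ s.
Converting: 5.105×10⁶ s ÷ 86400 = 59.08 days.

T ≈ 59.1 days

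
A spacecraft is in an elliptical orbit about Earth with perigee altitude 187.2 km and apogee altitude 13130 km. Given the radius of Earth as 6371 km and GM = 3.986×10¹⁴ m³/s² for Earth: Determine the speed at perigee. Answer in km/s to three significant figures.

v ≈ 9.54 km/s

r_p = 6371 + 187.2 = 6558.2 km = 6.5582×10⁶ m.
r_a = 6371 + 13130 = 19501 km = 1.9501×10⁷ m.
Semi-major axis a = (r_p + r_a)/2 = 13030 km = 1.303×10⁷ m.
Vis-viva: v² = μ(2/r − 1/a) = 3.986×10¹⁴ × (3.050×10⁻⁷ − 7.675×10⁻⁸) = 9.097×10⁷ m²/s².
v = 9538 m/s = 9.538 km/s.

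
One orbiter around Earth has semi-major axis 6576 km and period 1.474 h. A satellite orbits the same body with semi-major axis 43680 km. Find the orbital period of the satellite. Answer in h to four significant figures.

T₂ ≈ 25.23 h

Kepler's third law: T² ∝ a³, so T₂ = T₁ (a₂/a₁)^(3/2).
a₂/a₁ = 6.642, (a₂/a₁)^(3/2) = 17.12.
T₂ = 1.474 × 17.12 = 25.23 h.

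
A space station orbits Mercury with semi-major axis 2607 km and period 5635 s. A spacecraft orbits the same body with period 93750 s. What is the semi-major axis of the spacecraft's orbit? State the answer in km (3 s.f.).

Kepler's third law: a³ ∝ T², so a₂ = a₁ (T₂/T₁)^(2/3).
T₂/T₁ = 16.64, (T₂/T₁)^(2/3) = 6.517.
a₂ = 2607 × 6.517 = 16990 km.

a₂ ≈ 17000 km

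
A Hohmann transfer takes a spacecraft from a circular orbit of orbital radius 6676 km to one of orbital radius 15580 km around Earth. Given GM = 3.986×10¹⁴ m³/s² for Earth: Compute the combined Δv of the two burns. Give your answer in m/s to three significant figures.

r₁ = 6676 km = 6.676×10⁶ m.
r₂ = 15580 km = 1.558×10⁷ m.
Transfer ellipse a_t = (r₁ + r₂)/2 = 1.113×10⁷ m.
At r₁: circular v_c1 = √(μ/r₁) = 7727 m/s; transfer-perigee v_p = √[μ(2/r₁ − 1/a_t)] = 9143 m/s.
Δv₁ = v_p − v_c1 = 1416 m/s.
At r₂: circular v_c2 = √(μ/r₂) = 5058 m/s; transfer-apogee v_a = √[μ(2/r₂ − 1/a_t)] = 3918 m/s.
Δv₂ = v_c2 − v_a = 1140 m/s.
Total Δv = Δv₁ + Δv₂ = 2556 m/s.

Δv_total ≈ 2560 m/s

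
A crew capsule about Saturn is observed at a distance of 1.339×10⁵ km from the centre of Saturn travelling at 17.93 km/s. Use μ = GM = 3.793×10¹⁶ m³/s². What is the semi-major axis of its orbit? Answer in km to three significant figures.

r = 1.339×10⁸ m.
Specific orbital energy ε = v²/2 − μ/r = (17930)²/2 − 3.793×10¹⁶/1.339×10⁸ = -1.225×10⁸ J/kg.
Since ε = −μ/(2a), a = −μ/(2ε) = 1.548×10⁸ m = 1.5478×10⁵ km.

a ≈ 1.55×10⁵ km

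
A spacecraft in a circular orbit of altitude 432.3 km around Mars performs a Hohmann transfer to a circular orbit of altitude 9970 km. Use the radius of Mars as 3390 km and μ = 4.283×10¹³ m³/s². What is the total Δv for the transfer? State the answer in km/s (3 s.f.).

r₁ = 3390 + 432.3 = 3822.3 km = 3.8223×10⁶ m.
r₂ = 3390 + 9970 = 13360 km = 1.3360×10⁷ m.
Transfer ellipse a_t = (r₁ + r₂)/2 = 8.591×10⁶ m.
At r₁: circular v_c1 = √(μ/r₁) = 3347 m/s; transfer-periapsis v_p = √[μ(2/r₁ − 1/a_t)] = 4174 m/s.
Δv₁ = v_p − v_c1 = 826.9 m/s.
At r₂: circular v_c2 = √(μ/r₂) = 1790 m/s; transfer-apoapsis v_a = √[μ(2/r₂ − 1/a_t)] = 1194 m/s.
Δv₂ = v_c2 − v_a = 596.2 m/s.
Total Δv = Δv₁ + Δv₂ = 1423 m/s = 1.423 km/s.

Δv_total ≈ 1.42 km/s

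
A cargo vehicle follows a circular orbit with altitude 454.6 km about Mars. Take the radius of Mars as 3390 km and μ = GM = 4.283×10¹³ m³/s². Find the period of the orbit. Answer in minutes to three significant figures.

r = 3390 + 454.6 = 3844.6 km = 3.8446×10⁶ m.
Kepler's third law: T = 2π√(r³/μ) = 2π√((3.845×10⁶)³ / 4.283×10¹³).
r³/μ = 1.327×10⁶ s², so T = 2π × 1.152×10³ = 7.237×10³ s.
Converting: 7.237×10³ s ÷ 60.00 = 120.6 minutes.

T ≈ 121 minutes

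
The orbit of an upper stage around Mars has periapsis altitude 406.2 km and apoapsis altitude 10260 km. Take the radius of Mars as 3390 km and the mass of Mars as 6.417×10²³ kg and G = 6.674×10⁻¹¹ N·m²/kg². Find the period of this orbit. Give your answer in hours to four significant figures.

μ = GM = 6.674×10⁻¹¹ × 6.417×10²³ = 4.283×10¹³ m³/s².
r_p = 3390 + 406.2 = 3796.2 km = 3.7962×10⁶ m.
r_a = 3390 + 10260 = 13650 km = 1.3650×10⁷ m.
Semi-major axis a = (r_p + r_a)/2 = (3796.2 + 13650)/2 = 8723.1 km = 8.723×10⁶ m.
By Kepler's third law T = 2π√(a³/μ) = 2π × 3.937×10³ = 2.474×10⁴ s.
= 6.871 hours.

T ≈ 6.871 hours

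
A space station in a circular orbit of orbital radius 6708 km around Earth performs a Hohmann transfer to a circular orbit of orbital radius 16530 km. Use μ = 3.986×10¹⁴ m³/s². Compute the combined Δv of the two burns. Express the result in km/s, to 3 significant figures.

r₁ = 6708 km = 6.708×10⁶ m.
r₂ = 16530 km = 1.653×10⁷ m.
Transfer ellipse a_t = (r₁ + r₂)/2 = 1.162×10⁷ m.
At r₁: circular v_c1 = √(μ/r₁) = 7709 m/s; transfer-perigee v_p = √[μ(2/r₁ − 1/a_t)] = 9194 m/s.
Δv₁ = v_p − v_c1 = 1486 m/s.
At r₂: circular v_c2 = √(μ/r₂) = 4911 m/s; transfer-apogee v_a = √[μ(2/r₂ − 1/a_t)] = 3731 m/s.
Δv₂ = v_c2 − v_a = 1179 m/s.
Total Δv = Δv₁ + Δv₂ = 2665 m/s = 2.665 km/s.

Δv_total ≈ 2.67 km/s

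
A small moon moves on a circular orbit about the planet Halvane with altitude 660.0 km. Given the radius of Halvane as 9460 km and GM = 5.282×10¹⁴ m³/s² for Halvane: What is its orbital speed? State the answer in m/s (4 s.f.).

r = 9460 + 660.0 = 10120 km = 1.0120×10⁷ m.
For a circular orbit v = √(μ/r) = √(5.282×10¹⁴ / 1.012×10⁷) = √(5.219×10⁷) = 7225 m/s.

v ≈ 7225 m/s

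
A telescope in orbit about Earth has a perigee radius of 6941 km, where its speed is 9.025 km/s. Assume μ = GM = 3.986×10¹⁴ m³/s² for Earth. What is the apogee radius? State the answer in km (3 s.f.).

apogee radius ≈ 16900 km

r_p = 6.941×10⁶ m.
Specific energy ε = v²/2 − μ/r = -1.670×10⁷ J/kg, so a = −μ/(2ε) = 1.193×10⁷ m.
The apsides satisfy r_p + r_a = 2a, so the apogee radius is 2a − r_p = 1.693×10⁷ m = 16925 km.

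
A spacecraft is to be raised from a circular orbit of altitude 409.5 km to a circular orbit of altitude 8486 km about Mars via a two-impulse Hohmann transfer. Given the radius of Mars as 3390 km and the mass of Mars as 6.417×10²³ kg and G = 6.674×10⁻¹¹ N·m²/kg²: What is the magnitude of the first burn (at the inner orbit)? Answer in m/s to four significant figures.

μ = GM = 6.674×10⁻¹¹ × 6.417×10²³ = 4.283×10¹³ m³/s².
r₁ = 3390 + 409.5 = 3799.5 km = 3.7995×10⁶ m.
r₂ = 3390 + 8486 = 11876 km = 1.1876×10⁷ m.
Transfer ellipse a_t = (r₁ + r₂)/2 = 7.838×10⁶ m.
At r₁: circular v_c1 = √(μ/r₁) = 3357 m/s; transfer-periapsis v_p = √[μ(2/r₁ − 1/a_t)] = 4133 m/s.
Δv₁ = v_p − v_c1 = 775.4 m/s.

Δv ≈ 775.4 m/s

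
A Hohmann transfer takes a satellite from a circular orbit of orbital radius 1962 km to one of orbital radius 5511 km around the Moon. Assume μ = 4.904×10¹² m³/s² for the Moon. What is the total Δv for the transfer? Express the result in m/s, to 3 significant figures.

Δv_total ≈ 599 m/s

r₁ = 1962 km = 1.962×10⁶ m.
r₂ = 5511 km = 5.511×10⁶ m.
Transfer ellipse a_t = (r₁ + r₂)/2 = 3.736×10⁶ m.
At r₁: circular v_c1 = √(μ/r₁) = 1581 m/s; transfer-perilune v_p = √[μ(2/r₁ − 1/a_t)] = 1920 m/s.
Δv₁ = v_p − v_c1 = 339.1 m/s.
At r₂: circular v_c2 = √(μ/r₂) = 943.3 m/s; transfer-apolune v_a = √[μ(2/r₂ − 1/a_t)] = 683.6 m/s.
Δv₂ = v_c2 − v_a = 259.8 m/s.
Total Δv = Δv₁ + Δv₂ = 598.8 m/s.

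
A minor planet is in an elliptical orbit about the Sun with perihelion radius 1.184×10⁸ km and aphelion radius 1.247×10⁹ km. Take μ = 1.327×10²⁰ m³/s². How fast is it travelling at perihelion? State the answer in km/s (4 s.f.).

Semi-major axis a = (r_p + r_a)/2 = 6.8270×10⁸ km = 6.827×10¹¹ m.
Vis-viva: v² = μ(2/r − 1/a) = 1.327×10²⁰ × (1.689×10⁻¹¹ − 1.465×10⁻¹²) = 2.047×10⁹ m²/s².
v = 45250 m/s = 45.25 km/s.

v ≈ 45.25 km/s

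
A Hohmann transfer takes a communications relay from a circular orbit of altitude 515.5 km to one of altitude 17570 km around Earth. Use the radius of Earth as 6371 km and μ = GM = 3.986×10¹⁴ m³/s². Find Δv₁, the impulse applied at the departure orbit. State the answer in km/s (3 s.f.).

Δv ≈ 1.87 km/s

r₁ = 6371 + 515.5 = 6886.5 km = 6.8865×10⁶ m.
r₂ = 6371 + 17570 = 23941 km = 2.3941×10⁷ m.
Transfer ellipse a_t = (r₁ + r₂)/2 = 1.541×10⁷ m.
At r₁: circular v_c1 = √(μ/r₁) = 7608 m/s; transfer-perigee v_p = √[μ(2/r₁ − 1/a_t)] = 9482 m/s.
Δv₁ = v_p − v_c1 = 1874 m/s.
= 1.874 km/s.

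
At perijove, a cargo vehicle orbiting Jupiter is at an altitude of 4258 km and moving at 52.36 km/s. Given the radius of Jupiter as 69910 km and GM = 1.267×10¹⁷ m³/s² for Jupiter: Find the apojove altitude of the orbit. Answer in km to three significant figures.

apojove altitude ≈ 2.31×10⁵ km

r_p = 69910 + 4258 = 74168 km = 7.417×10⁷ m.
Specific energy ε = v²/2 − μ/r = -3.375×10⁸ J/kg, so a = −μ/(2ε) = 1.877×10⁸ m.
The apsides satisfy r_p + r_a = 2a, so the apojove radius is 2a − r_p = 3.012×10⁸ m = 3.0124×10⁵ km.
Apojove altitude = 3.0124×10⁵ − 69910 = 2.3133×10⁵ km.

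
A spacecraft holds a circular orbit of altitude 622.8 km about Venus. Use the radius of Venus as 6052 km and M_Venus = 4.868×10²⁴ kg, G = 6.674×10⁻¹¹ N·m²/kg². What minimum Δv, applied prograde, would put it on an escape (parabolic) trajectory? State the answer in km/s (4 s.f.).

Δv ≈ 2.890 km/s

μ = GM = 6.674×10⁻¹¹ × 4.868×10²⁴ = 3.249×10¹⁴ m³/s².
r = 6052 + 622.8 = 6674.8 km = 6.6748×10⁶ m.
Circular speed v_c = √(μ/r) = 6977 m/s.
Escape speed v_esc = √(2μ/r) = √2 × v_c = 9867 m/s.
Δv = v_esc − v_c = 2890 m/s = 2.890 km/s.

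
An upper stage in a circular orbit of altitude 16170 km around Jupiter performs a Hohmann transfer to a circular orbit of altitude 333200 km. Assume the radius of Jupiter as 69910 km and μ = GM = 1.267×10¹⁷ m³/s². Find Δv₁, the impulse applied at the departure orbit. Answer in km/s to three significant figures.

r₁ = 69910 + 16170 = 86080 km = 8.6080×10⁷ m.
r₂ = 69910 + 333200 = 403110 km = 4.0311×10⁸ m.
Transfer ellipse a_t = (r₁ + r₂)/2 = 2.446×10⁸ m.
At r₁: circular v_c1 = √(μ/r₁) = 38370 m/s; transfer-perijove v_p = √[μ(2/r₁ − 1/a_t)] = 49250 m/s.
Δv₁ = v_p − v_c1 = 10890 m/s.
= 10.89 km/s.

Δv ≈ 10.9 km/s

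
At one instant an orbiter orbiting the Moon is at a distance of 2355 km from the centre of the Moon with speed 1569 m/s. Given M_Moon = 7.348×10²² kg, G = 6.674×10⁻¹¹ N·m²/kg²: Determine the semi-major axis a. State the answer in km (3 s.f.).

a ≈ 2880 km

μ = GM = 6.674×10⁻¹¹ × 7.348×10²² = 4.904×10¹² m³/s².
r = 2.355×10⁶ m.
Vis-viva rearranged: 1/a = 2/r − v²/μ = 8.493×10⁻⁷ − 5.020×10⁻⁷ = 3.473×10⁻⁷ m⁻¹.
a = 2.880×10⁶ m = 2879.6 km.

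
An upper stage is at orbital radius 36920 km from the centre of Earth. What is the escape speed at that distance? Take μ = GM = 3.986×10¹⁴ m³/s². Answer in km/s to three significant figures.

r = 36920 km = 3.692×10⁷ m.
Escape speed v_esc = √(2μ/r) = √(2 × 3.986×10¹⁴ / 3.692×10⁷) = √(2.159×10⁷) = 4647 m/s.
= 4.647 km/s.

v_esc ≈ 4.65 km/s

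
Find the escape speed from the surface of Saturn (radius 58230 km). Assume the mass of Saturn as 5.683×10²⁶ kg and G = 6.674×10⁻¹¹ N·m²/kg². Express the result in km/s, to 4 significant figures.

μ = GM = 6.674×10⁻¹¹ × 5.683×10²⁶ = 3.793×10¹⁶ m³/s².
r = R = 5.823×10⁷ m.
Escape speed v_esc = √(2μ/r) = √(2 × 3.793×10¹⁶ / 5.823×10⁷) = √(1.303×10⁹) = 36090 m/s.
= 36.09 km/s.

v_esc ≈ 36.09 km/s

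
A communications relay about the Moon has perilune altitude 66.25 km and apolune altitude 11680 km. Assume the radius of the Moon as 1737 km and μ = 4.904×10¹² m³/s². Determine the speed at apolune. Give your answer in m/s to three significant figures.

r_p = 1737 + 66.25 = 1803.2 km = 1.8032×10⁶ m.
r_a = 1737 + 11680 = 13417 km = 1.3417×10⁷ m.
Semi-major axis a = (r_p + r_a)/2 = 7610.1 km = 7.610×10⁶ m.
Vis-viva: v² = μ(2/r − 1/a) = 4.904×10¹² × (1.491×10⁻⁷ − 1.314×10⁻⁷) = 8.661×10⁴ m²/s².
v = 294.3 m/s.

v ≈ 294 m/s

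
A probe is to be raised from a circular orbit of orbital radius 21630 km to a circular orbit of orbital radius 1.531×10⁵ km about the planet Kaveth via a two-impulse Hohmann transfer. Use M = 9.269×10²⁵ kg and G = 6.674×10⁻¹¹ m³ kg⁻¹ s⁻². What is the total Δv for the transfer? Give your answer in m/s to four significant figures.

μ = GM = 6.674×10⁻¹¹ × 9.269×10²⁵ = 6.186×10¹⁵ m³/s².
r₁ = 21630 km = 2.163×10⁷ m.
r₂ = 1.531×10⁵ km = 1.531×10⁸ m.
Transfer ellipse a_t = (r₁ + r₂)/2 = 8.736×10⁷ m.
At r₁: circular v_c1 = √(μ/r₁) = 16910 m/s; transfer-periapsis v_p = √[μ(2/r₁ − 1/a_t)] = 22390 m/s.
Δv₁ = v_p − v_c1 = 5476 m/s.
At r₂: circular v_c2 = √(μ/r₂) = 6357 m/s; transfer-apoapsis v_a = √[μ(2/r₂ − 1/a_t)] = 3163 m/s.
Δv₂ = v_c2 − v_a = 3194 m/s.
Total Δv = Δv₁ + Δv₂ = 8669 m/s.

Δv_total ≈ 8669 m/s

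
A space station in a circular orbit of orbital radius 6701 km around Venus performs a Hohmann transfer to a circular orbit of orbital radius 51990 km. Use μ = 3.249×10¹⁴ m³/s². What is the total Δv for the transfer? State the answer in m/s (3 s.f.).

r₁ = 6701 km = 6.701×10⁶ m.
r₂ = 51990 km = 5.199×10⁷ m.
Transfer ellipse a_t = (r₁ + r₂)/2 = 2.935×10⁷ m.
At r₁: circular v_c1 = √(μ/r₁) = 6963 m/s; transfer-periapsis v_p = √[μ(2/r₁ − 1/a_t)] = 9268 m/s.
Δv₁ = v_p − v_c1 = 2305 m/s.
At r₂: circular v_c2 = √(μ/r₂) = 2500 m/s; transfer-apoapsis v_a = √[μ(2/r₂ − 1/a_t)] = 1195 m/s.
Δv₂ = v_c2 − v_a = 1305 m/s.
Total Δv = Δv₁ + Δv₂ = 3610 m/s.

Δv_total ≈ 3610 m/s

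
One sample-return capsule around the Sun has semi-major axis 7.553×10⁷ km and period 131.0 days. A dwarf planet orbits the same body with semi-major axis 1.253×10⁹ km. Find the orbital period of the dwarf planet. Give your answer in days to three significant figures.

T₂ ≈ 8850 days

Kepler's third law: T² ∝ a³, so T₂ = T₁ (a₂/a₁)^(3/2).
a₂/a₁ = 16.59, (a₂/a₁)^(3/2) = 67.57.
T₂ = 131.0 × 67.57 = 8852 days.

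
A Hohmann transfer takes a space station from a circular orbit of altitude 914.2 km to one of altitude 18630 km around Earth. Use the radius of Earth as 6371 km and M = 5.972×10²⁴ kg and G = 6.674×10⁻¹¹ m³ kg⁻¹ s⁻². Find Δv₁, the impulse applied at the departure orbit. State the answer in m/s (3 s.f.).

Δv ≈ 1810 m/s

μ = GM = 6.674×10⁻¹¹ × 5.972×10²⁴ = 3.986×10¹⁴ m³/s².
r₁ = 6371 + 914.2 = 7285.2 km = 7.2852×10⁶ m.
r₂ = 6371 + 18630 = 25001 km = 2.5001×10⁷ m.
Transfer ellipse a_t = (r₁ + r₂)/2 = 1.614×10⁷ m.
At r₁: circular v_c1 = √(μ/r₁) = 7397 m/s; transfer-perigee v_p = √[μ(2/r₁ − 1/a_t)] = 9205 m/s.
Δv₁ = v_p − v_c1 = 1808 m/s.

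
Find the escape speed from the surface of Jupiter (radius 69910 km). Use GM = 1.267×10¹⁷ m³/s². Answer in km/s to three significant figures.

r = R = 6.991×10⁷ m.
Escape speed v_esc = √(2μ/r) = √(2 × 1.267×10¹⁷ / 6.991×10⁷) = √(3.625×10⁹) = 60210 m/s.
= 60.21 km/s.

v_esc ≈ 60.2 km/s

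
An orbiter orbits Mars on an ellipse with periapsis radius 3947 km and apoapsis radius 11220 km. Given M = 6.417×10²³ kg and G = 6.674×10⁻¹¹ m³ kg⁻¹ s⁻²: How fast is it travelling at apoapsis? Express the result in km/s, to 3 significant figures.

v ≈ 1.41 km/s

μ = GM = 6.674×10⁻¹¹ × 6.417×10²³ = 4.283×10¹³ m³/s².
Semi-major axis a = (r_p + r_a)/2 = 7583.5 km = 7.584×10⁶ m.
Vis-viva: v² = μ(2/r − 1/a) = 4.283×10¹³ × (1.783×10⁻⁷ − 1.319×10⁻⁷) = 1.987×10⁶ m²/s².
v = 1409 m/s = 1.409 km/s.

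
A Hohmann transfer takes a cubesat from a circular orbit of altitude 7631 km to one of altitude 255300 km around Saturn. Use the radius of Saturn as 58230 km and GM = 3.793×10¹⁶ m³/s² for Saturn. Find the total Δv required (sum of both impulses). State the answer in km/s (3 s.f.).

r₁ = 58230 + 7631 = 65861 km = 6.5861×10⁷ m.
r₂ = 58230 + 255300 = 313530 km = 3.1353×10⁸ m.
Transfer ellipse a_t = (r₁ + r₂)/2 = 1.897×10⁸ m.
At r₁: circular v_c1 = √(μ/r₁) = 24000 m/s; transfer-perikrone v_p = √[μ(2/r₁ − 1/a_t)] = 30850 m/s.
Δv₁ = v_p − v_c1 = 6854 m/s.
At r₂: circular v_c2 = √(μ/r₂) = 11000 m/s; transfer-apokrone v_a = √[μ(2/r₂ − 1/a_t)] = 6481 m/s.
Δv₂ = v_c2 − v_a = 4518 m/s.
Total Δv = Δv₁ + Δv₂ = 11370 m/s = 11.37 km/s.

Δv_total ≈ 11.4 km/s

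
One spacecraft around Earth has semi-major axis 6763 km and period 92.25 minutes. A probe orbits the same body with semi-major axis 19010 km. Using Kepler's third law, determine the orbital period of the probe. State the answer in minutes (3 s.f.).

T₂ ≈ 435 minutes

Kepler's third law: T² ∝ a³, so T₂ = T₁ (a₂/a₁)^(3/2).
a₂/a₁ = 2.811, (a₂/a₁)^(3/2) = 4.713.
T₂ = 92.25 × 4.713 = 434.7 minutes.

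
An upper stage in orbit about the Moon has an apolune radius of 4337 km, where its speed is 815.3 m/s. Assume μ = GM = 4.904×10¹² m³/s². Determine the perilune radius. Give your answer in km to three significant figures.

r_a = 4.337×10⁶ m.
Specific energy ε = v²/2 − μ/r = -7.984×10⁵ J/kg, so a = −μ/(2ε) = 3.071×10⁶ m.
The apsides satisfy r_p + r_a = 2a, so the perilune radius is 2a − r_a = 1.805×10⁶ m = 1805.5 km.

perilune radius ≈ 1810 km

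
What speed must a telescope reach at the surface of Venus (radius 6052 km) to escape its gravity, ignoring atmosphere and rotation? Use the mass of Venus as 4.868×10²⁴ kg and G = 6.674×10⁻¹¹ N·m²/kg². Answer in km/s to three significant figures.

μ = GM = 6.674×10⁻¹¹ × 4.868×10²⁴ = 3.249×10¹⁴ m³/s².
r = R = 6.052×10⁶ m.
Escape speed v_esc = √(2μ/r) = √(2 × 3.249×10¹⁴ / 6.052×10⁶) = √(1.074×10⁸) = 10360 m/s.
= 10.36 km/s.

v_esc ≈ 10.4 km/s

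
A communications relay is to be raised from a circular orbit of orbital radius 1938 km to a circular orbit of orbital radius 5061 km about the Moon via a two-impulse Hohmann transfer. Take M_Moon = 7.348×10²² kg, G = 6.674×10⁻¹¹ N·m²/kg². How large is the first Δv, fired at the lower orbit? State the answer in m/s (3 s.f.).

μ = GM = 6.674×10⁻¹¹ × 7.348×10²² = 4.904×10¹² m³/s².
r₁ = 1938 km = 1.938×10⁶ m.
r₂ = 5061 km = 5.061×10⁶ m.
Transfer ellipse a_t = (r₁ + r₂)/2 = 3.500×10⁶ m.
At r₁: circular v_c1 = √(μ/r₁) = 1591 m/s; transfer-perilune v_p = √[μ(2/r₁ − 1/a_t)] = 1913 m/s.
Δv₁ = v_p − v_c1 = 322.3 m/s.

Δv ≈ 322 m/s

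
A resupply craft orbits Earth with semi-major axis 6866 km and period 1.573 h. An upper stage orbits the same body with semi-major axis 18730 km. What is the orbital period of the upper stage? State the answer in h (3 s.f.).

T₂ ≈ 7.09 h

Kepler's third law: T² ∝ a³, so T₂ = T₁ (a₂/a₁)^(3/2).
a₂/a₁ = 2.728, (a₂/a₁)^(3/2) = 4.506.
T₂ = 1.573 × 4.506 = 7.087 h.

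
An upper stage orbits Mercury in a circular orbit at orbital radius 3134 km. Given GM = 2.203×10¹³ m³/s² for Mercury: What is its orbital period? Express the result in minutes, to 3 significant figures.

r = 3134 km = 3.134×10⁶ m.
Kepler's third law: T = 2π√(r³/μ) = 2π√((3.134×10⁶)³ / 2.203×10¹³).
r³/μ = 1.397×10⁶ s², so T = 2π × 1.182×10³ = 7.427×10³ s.
Converting: 7.427×10³ s ÷ 60.00 = 123.8 minutes.

T ≈ 124 minutes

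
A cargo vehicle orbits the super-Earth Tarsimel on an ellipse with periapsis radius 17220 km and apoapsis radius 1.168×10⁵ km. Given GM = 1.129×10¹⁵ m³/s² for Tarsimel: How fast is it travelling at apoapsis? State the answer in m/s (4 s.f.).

Semi-major axis a = (r_p + r_a)/2 = 67010 km = 6.701×10⁷ m.
Vis-viva: v² = μ(2/r − 1/a) = 1.129×10¹⁵ × (1.712×10⁻⁸ − 1.492×10⁻⁸) = 2.484×10⁶ m²/s².
v = 1576 m/s.

v ≈ 1576 m/s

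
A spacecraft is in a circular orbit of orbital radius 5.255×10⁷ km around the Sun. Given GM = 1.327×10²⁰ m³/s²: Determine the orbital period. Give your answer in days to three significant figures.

r = 5.255×10⁷ km = 5.255×10¹⁰ m.
Kepler's third law: T = 2π√(r³/μ) = 2π√((5.255×10¹⁰)³ / 1.327×10²⁰).
r³/μ = 1.094×10¹² s², so T = 2π × 1.046×10⁶ = 6.571×10⁶ s.
Converting: 6.571×10⁶ s ÷ 86400 = 76.05 days.

T ≈ 76.0 days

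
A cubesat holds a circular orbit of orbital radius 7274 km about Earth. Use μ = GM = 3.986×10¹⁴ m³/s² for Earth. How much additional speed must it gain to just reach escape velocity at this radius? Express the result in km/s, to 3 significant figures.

Δv ≈ 3.07 km/s

r = 7274 km = 7.274×10⁶ m.
Circular speed v_c = √(μ/r) = 7403 m/s.
Escape speed v_esc = √(2μ/r) = √2 × v_c = 10470 m/s.
Δv = v_esc − v_c = 3066 m/s = 3.066 km/s.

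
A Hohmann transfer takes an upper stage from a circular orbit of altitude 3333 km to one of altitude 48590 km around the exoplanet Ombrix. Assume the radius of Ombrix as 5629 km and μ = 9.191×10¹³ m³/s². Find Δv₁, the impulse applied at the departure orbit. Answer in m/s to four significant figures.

Δv ≈ 993.0 m/s

r₁ = 5629 + 3333 = 8962.0 km = 8.9620×10⁶ m.
r₂ = 5629 + 48590 = 54219 km = 5.4219×10⁷ m.
Transfer ellipse a_t = (r₁ + r₂)/2 = 3.159×10⁷ m.
At r₁: circular v_c1 = √(μ/r₁) = 3202 m/s; transfer-periapsis v_p = √[μ(2/r₁ − 1/a_t)] = 4195 m/s.
Δv₁ = v_p − v_c1 = 993.0 m/s.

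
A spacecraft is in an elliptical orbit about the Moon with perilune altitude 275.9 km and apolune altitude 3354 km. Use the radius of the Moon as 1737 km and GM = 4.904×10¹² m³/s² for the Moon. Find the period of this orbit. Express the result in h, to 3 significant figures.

T ≈ 5.28 h

r_p = 1737 + 275.9 = 2012.9 km = 2.0129×10⁶ m.
r_a = 1737 + 3354 = 5091.0 km = 5.0910×10⁶ m.
Semi-major axis a = (r_p + r_a)/2 = (2012.9 + 5091.0)/2 = 3551.9 km = 3.552×10⁶ m.
By Kepler's third law T = 2π√(a³/μ) = 2π × 3.023×10³ = 1.899×10⁴ s.
= 5.276 h.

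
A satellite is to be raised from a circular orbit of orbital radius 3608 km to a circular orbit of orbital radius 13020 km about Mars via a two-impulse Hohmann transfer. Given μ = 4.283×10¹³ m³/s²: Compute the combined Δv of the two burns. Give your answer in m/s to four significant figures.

r₁ = 3608 km = 3.608×10⁶ m.
r₂ = 13020 km = 1.302×10⁷ m.
Transfer ellipse a_t = (r₁ + r₂)/2 = 8.314×10⁶ m.
At r₁: circular v_c1 = √(μ/r₁) = 3445 m/s; transfer-periapsis v_p = √[μ(2/r₁ − 1/a_t)] = 4312 m/s.
Δv₁ = v_p − v_c1 = 866.2 m/s.
At r₂: circular v_c2 = √(μ/r₂) = 1814 m/s; transfer-apoapsis v_a = √[μ(2/r₂ − 1/a_t)] = 1195 m/s.
Δv₂ = v_c2 − v_a = 618.9 m/s.
Total Δv = Δv₁ + Δv₂ = 1485 m/s.

Δv_total ≈ 1485 m/s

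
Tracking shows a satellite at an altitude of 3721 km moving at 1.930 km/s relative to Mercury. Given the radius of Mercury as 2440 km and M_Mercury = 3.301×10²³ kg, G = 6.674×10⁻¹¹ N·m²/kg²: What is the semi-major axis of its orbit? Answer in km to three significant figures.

μ = GM = 6.674×10⁻¹¹ × 3.301×10²³ = 2.203×10¹³ m³/s².
r = 2440 + 3721 = 6161.0 km = 6.161×10⁶ m.
Vis-viva rearranged: 1/a = 2/r − v²/μ = 3.246×10⁻⁷ − 1.691×10⁻⁷ = 1.555×10⁻⁷ m⁻¹.
a = 6.429×10⁶ m = 6429.0 km.

a ≈ 6430 km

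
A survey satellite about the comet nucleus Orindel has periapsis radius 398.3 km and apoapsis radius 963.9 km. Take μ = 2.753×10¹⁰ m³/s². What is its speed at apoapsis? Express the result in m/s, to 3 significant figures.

v ≈ 129 m/s

Semi-major axis a = (r_p + r_a)/2 = 681.10 km = 6.811×10⁵ m.
Vis-viva: v² = μ(2/r − 1/a) = 2.753×10¹⁰ × (2.075×10⁻⁶ − 1.468×10⁻⁶) = 1.670×10⁴ m²/s².
v = 129.2 m/s.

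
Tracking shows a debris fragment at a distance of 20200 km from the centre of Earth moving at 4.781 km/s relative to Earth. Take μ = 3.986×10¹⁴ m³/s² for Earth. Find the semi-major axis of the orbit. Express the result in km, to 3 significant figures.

r = 2.020×10⁷ m.
Vis-viva rearranged: 1/a = 2/r − v²/μ = 9.901×10⁻⁸ − 5.735×10⁻⁸ = 4.166×10⁻⁸ m⁻¹.
a = 2.400×10⁷ m = 24001 km.

a ≈ 24000 km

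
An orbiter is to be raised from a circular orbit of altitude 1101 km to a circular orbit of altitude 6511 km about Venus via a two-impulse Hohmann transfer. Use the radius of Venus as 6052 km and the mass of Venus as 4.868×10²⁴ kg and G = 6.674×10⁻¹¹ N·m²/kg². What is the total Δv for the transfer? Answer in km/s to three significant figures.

μ = GM = 6.674×10⁻¹¹ × 4.868×10²⁴ = 3.249×10¹⁴ m³/s².
r₁ = 6052 + 1101 = 7153.0 km = 7.1530×10⁶ m.
r₂ = 6052 + 6511 = 12563 km = 1.2563×10⁷ m.
Transfer ellipse a_t = (r₁ + r₂)/2 = 9.858×10⁶ m.
At r₁: circular v_c1 = √(μ/r₁) = 6739 m/s; transfer-periapsis v_p = √[μ(2/r₁ − 1/a_t)] = 7608 m/s.
Δv₁ = v_p − v_c1 = 868.7 m/s.
At r₂: circular v_c2 = √(μ/r₂) = 5085 m/s; transfer-apoapsis v_a = √[μ(2/r₂ − 1/a_t)] = 4332 m/s.
Δv₂ = v_c2 − v_a = 753.5 m/s.
Total Δv = Δv₁ + Δv₂ = 1622 m/s = 1.622 km/s.

Δv_total ≈ 1.62 km/s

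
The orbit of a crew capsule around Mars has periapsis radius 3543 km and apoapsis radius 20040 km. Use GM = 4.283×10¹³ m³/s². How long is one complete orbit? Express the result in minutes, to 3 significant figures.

Semi-major axis a = (r_p + r_a)/2 = (3543.0 + 20040)/2 = 11792 km = 1.179×10⁷ m.
By Kepler's third law T = 2π√(a³/μ) = 2π × 6.187×10³ = 3.887×10⁴ s.
= 647.9 minutes.

T ≈ 648 minutes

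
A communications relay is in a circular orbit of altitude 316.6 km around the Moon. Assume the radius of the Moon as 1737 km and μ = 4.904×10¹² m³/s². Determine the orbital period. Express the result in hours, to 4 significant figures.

T ≈ 2.319 hours

r = 1737 + 316.6 = 2053.6 km = 2.0536×10⁶ m.
Kepler's third law: T = 2π√(r³/μ) = 2π√((2.054×10⁶)³ / 4.904×10¹²).
r³/μ = 1.766×10⁶ s², so T = 2π × 1.329×10³ = 8.350×10³ s.
Converting: 8.350×10³ s ÷ 3600 = 2.319 hours.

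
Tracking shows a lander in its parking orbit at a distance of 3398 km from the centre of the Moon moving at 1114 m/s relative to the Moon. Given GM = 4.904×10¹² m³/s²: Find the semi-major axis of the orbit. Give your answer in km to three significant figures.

r = 3.398×10⁶ m.
Vis-viva rearranged: 1/a = 2/r − v²/μ = 5.886×10⁻⁷ − 2.531×10⁻⁷ = 3.355×10⁻⁷ m⁻¹.
a = 2.980×10⁶ m = 2980.4 km.

a ≈ 2980 km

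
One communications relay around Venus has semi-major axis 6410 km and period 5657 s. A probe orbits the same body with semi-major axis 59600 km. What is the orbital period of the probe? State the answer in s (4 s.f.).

T₂ ≈ 1.604×10⁵ s

Kepler's third law: T² ∝ a³, so T₂ = T₁ (a₂/a₁)^(3/2).
a₂/a₁ = 9.298, (a₂/a₁)^(3/2) = 28.35.
T₂ = 5657 × 28.35 = 1.604×10⁵ s.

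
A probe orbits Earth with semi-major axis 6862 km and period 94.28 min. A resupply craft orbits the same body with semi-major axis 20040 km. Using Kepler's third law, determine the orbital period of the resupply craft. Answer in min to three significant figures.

Kepler's third law: T² ∝ a³, so T₂ = T₁ (a₂/a₁)^(3/2).
a₂/a₁ = 2.920, (a₂/a₁)^(3/2) = 4.991.
T₂ = 94.28 × 4.991 = 470.5 min.

T₂ ≈ 471 min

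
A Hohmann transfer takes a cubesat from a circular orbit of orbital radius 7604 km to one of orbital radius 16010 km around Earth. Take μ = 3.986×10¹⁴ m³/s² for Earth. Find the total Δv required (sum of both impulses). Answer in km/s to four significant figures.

Δv_total ≈ 2.176 km/s

r₁ = 7604 km = 7.604×10⁶ m.
r₂ = 16010 km = 1.601×10⁷ m.
Transfer ellipse a_t = (r₁ + r₂)/2 = 1.181×10⁷ m.
At r₁: circular v_c1 = √(μ/r₁) = 7240 m/s; transfer-perigee v_p = √[μ(2/r₁ − 1/a_t)] = 8431 m/s.
Δv₁ = v_p − v_c1 = 1191 m/s.
At r₂: circular v_c2 = √(μ/r₂) = 4990 m/s; transfer-apogee v_a = √[μ(2/r₂ − 1/a_t)] = 4004 m/s.
Δv₂ = v_c2 − v_a = 985.4 m/s.
Total Δv = Δv₁ + Δv₂ = 2176 m/s = 2.176 km/s.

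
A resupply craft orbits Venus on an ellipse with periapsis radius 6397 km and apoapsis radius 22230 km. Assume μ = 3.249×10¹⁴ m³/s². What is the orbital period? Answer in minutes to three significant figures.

Semi-major axis a = (r_p + r_a)/2 = (6397.0 + 22230)/2 = 14314 km = 1.431×10⁷ m.
By Kepler's third law T = 2π√(a³/μ) = 2π × 3.004×10³ = 1.888×10⁴ s.
= 314.6 minutes.

T ≈ 315 minutes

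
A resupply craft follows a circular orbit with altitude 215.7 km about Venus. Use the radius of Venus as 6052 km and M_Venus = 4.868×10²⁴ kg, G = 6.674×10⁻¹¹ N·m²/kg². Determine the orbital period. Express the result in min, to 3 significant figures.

μ = GM = 6.674×10⁻¹¹ × 4.868×10²⁴ = 3.249×10¹⁴ m³/s².
r = 6052 + 215.7 = 6267.7 km = 6.2677×10⁶ m.
Kepler's third law: T = 2π√(r³/μ) = 2π√((6.268×10⁶)³ / 3.249×10¹⁴).
r³/μ = 7.579×10⁵ s², so T = 2π × 8.706×10² = 5.470×10³ s.
Converting: 5.470×10³ s ÷ 60.00 = 91.16 min.

T ≈ 91.2 min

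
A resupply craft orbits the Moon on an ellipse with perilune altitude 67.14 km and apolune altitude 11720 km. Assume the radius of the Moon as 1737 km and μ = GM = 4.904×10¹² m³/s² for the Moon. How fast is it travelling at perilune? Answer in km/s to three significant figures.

v ≈ 2.19 km/s

r_p = 1737 + 67.14 = 1804.1 km = 1.8041×10⁶ m.
r_a = 1737 + 11720 = 13457 km = 1.3457×10⁷ m.
Semi-major axis a = (r_p + r_a)/2 = 7630.6 km = 7.631×10⁶ m.
Vis-viva: v² = μ(2/r − 1/a) = 4.904×10¹² × (1.109×10⁻⁶ − 1.311×10⁻⁷) = 4.794×10⁶ m²/s².
v = 2189 m/s = 2.189 km/s.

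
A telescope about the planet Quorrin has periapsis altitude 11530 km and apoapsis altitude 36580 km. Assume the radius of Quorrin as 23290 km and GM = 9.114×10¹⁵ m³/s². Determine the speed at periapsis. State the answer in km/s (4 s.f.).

r_p = 23290 + 11530 = 34820 km = 3.4820×10⁷ m.
r_a = 23290 + 36580 = 59870 km = 5.9870×10⁷ m.
Semi-major axis a = (r_p + r_a)/2 = 47345 km = 4.734×10⁷ m.
Vis-viva: v² = μ(2/r − 1/a) = 9.114×10¹⁵ × (5.744×10⁻⁸ − 2.112×10⁻⁸) = 3.310×10⁸ m²/s².
v = 18190 m/s = 18.19 km/s.

v ≈ 18.19 km/s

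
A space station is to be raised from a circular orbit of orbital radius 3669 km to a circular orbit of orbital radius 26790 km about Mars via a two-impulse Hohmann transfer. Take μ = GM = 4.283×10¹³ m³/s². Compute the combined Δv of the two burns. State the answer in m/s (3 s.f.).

Δv_total ≈ 1760 m/s

r₁ = 3669 km = 3.669×10⁶ m.
r₂ = 26790 km = 2.679×10⁷ m.
Transfer ellipse a_t = (r₁ + r₂)/2 = 1.523×10⁷ m.
At r₁: circular v_c1 = √(μ/r₁) = 3417 m/s; transfer-periapsis v_p = √[μ(2/r₁ − 1/a_t)] = 4532 m/s.
Δv₁ = v_p − v_c1 = 1115 m/s.
At r₂: circular v_c2 = √(μ/r₂) = 1264 m/s; transfer-apoapsis v_a = √[μ(2/r₂ − 1/a_t)] = 620.6 m/s.
Δv₂ = v_c2 − v_a = 643.8 m/s.
Total Δv = Δv₁ + Δv₂ = 1759 m/s.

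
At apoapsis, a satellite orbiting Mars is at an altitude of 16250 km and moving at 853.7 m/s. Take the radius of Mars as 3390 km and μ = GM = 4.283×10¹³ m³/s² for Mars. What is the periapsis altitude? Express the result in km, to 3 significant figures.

r_a = 3390 + 16250 = 19640 km = 1.964×10⁷ m.
Specific energy ε = v²/2 − μ/r = -1.816×10⁶ J/kg, so a = −μ/(2ε) = 1.179×10⁷ m.
The apsides satisfy r_p + r_a = 2a, so the periapsis radius is 2a − r_a = 3.940×10⁶ m = 3940.2 km.
Periapsis altitude = 3940.2 − 3390 = 550.23 km.

periapsis altitude ≈ 550 km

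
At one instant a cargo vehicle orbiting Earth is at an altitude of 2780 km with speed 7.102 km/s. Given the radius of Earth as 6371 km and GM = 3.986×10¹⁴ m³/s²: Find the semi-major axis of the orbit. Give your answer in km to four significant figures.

a ≈ 10870 km

r = 6371 + 2780 = 9151.0 km = 9.151×10⁶ m.
Specific orbital energy ε = v²/2 − μ/r = (7102)²/2 − 3.986×10¹⁴/9.151×10⁶ = -1.834×10⁷ J/kg.
Since ε = −μ/(2a), a = −μ/(2ε) = 1.087×10⁷ m = 10868 km.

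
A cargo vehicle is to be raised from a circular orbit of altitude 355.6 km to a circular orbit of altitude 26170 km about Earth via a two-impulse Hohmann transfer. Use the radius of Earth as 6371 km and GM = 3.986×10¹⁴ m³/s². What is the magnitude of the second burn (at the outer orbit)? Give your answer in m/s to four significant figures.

Δv ≈ 1451 m/s

r₁ = 6371 + 355.6 = 6726.6 km = 6.7266×10⁶ m.
r₂ = 6371 + 26170 = 32541 km = 3.2541×10⁷ m.
Transfer ellipse a_t = (r₁ + r₂)/2 = 1.963×10⁷ m.
At r₁: circular v_c1 = √(μ/r₁) = 7698 m/s; transfer-perigee v_p = √[μ(2/r₁ − 1/a_t)] = 9910 m/s.
At r₂: circular v_c2 = √(μ/r₂) = 3500 m/s; transfer-apogee v_a = √[μ(2/r₂ − 1/a_t)] = 2049 m/s.
Δv₂ = v_c2 − v_a = 1451 m/s.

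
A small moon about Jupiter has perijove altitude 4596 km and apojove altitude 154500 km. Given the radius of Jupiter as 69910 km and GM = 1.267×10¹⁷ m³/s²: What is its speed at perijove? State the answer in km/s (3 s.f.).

r_p = 69910 + 4596 = 74506 km = 7.4506×10⁷ m.
r_a = 69910 + 154500 = 224410 km = 2.2441×10⁸ m.
Semi-major axis a = (r_p + r_a)/2 = 1.4946×10⁵ km = 1.495×10⁸ m.
Vis-viva: v² = μ(2/r − 1/a) = 1.267×10¹⁷ × (2.684×10⁻⁸ − 6.691×10⁻⁹) = 2.553×10⁹ m²/s².
v = 50530 m/s = 50.53 km/s.

v ≈ 50.5 km/s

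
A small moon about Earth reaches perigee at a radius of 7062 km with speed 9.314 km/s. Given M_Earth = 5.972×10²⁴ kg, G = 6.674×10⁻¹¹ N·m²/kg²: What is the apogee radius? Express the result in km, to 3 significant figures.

μ = GM = 6.674×10⁻¹¹ × 5.972×10²⁴ = 3.986×10¹⁴ m³/s².
r_p = 7.062×10⁶ m.
Specific energy ε = v²/2 − μ/r = -1.306×10⁷ J/kg, so a = −μ/(2ε) = 1.526×10⁷ m.
The apsides satisfy r_p + r_a = 2a, so the apogee radius is 2a − r_p = 2.345×10⁷ m = 23448 km.

apogee radius ≈ 23400 km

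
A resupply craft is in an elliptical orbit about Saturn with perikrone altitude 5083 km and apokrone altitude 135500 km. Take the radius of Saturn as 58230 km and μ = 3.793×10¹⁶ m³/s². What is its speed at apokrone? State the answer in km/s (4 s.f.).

v ≈ 9.821 km/s

r_p = 58230 + 5083 = 63313 km = 6.3313×10⁷ m.
r_a = 58230 + 135500 = 193730 km = 1.9373×10⁸ m.
Semi-major axis a = (r_p + r_a)/2 = 1.2852×10⁵ km = 1.285×10⁸ m.
Vis-viva: v² = μ(2/r − 1/a) = 3.793×10¹⁶ × (1.032×10⁻⁸ − 7.781×10⁻⁹) = 9.645×10⁷ m²/s².
v = 9821 m/s = 9.821 km/s.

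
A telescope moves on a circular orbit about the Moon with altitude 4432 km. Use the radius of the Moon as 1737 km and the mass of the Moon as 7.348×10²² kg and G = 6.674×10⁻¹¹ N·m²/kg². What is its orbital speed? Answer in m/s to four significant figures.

μ = GM = 6.674×10⁻¹¹ × 7.348×10²² = 4.904×10¹² m³/s².
r = 1737 + 4432 = 6169.0 km = 6.1690×10⁶ m.
For a circular orbit v = √(μ/r) = √(4.904×10¹² / 6.169×10⁶) = √(7.950×10⁵) = 891.6 m/s.

v ≈ 891.6 m/s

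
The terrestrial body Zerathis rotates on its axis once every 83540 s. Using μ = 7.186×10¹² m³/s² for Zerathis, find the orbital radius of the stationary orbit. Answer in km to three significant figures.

r_sync ≈ 10800 km

A synchronous orbit has period T, so by Kepler's third law a = (μT²/4π²)^(1/3).
μT²/4π² = 7.186×10¹² × (8.354×10⁴)² / 39.48 = 1.270×10²¹ m³.
a = 1.083×10⁷ m = 10830 km.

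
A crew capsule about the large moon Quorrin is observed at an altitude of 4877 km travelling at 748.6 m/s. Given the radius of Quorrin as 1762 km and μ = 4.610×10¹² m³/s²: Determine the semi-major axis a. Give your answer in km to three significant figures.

a ≈ 5570 km

r = 1762 + 4877 = 6639.0 km = 6.639×10⁶ m.
Specific orbital energy ε = v²/2 − μ/r = (748.6)²/2 − 4.610×10¹²/6.639×10⁶ = -4.142×10⁵ J/kg.
Since ε = −μ/(2a), a = −μ/(2ε) = 5.565×10⁶ m = 5565.2 km.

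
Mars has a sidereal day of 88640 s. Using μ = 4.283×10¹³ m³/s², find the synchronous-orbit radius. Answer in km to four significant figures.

A synchronous orbit has period T, so by Kepler's third law a = (μT²/4π²)^(1/3).
μT²/4π² = 4.283×10¹³ × (8.864×10⁴)² / 39.48 = 8.524×10²¹ m³.
a = 2.043×10⁷ m = 20428 km.

r_sync ≈ 20430 km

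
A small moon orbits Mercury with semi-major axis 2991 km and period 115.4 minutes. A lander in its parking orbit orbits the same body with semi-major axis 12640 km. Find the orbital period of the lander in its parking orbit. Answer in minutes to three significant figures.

T₂ ≈ 1000 minutes

Kepler's third law: T² ∝ a³, so T₂ = T₁ (a₂/a₁)^(3/2).
a₂/a₁ = 4.226, (a₂/a₁)^(3/2) = 8.688.
T₂ = 115.4 × 8.688 = 1003 minutes.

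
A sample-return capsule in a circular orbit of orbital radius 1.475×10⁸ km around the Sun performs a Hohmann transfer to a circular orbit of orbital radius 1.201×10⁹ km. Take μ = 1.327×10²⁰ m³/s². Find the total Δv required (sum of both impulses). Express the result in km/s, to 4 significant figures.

Δv_total ≈ 15.63 km/s

r₁ = 1.475×10⁸ km = 1.475×10¹¹ m.
r₂ = 1.201×10⁹ km = 1.201×10¹² m.
Transfer ellipse a_t = (r₁ + r₂)/2 = 6.742×10¹¹ m.
At r₁: circular v_c1 = √(μ/r₁) = 29990 m/s; transfer-perihelion v_p = √[μ(2/r₁ − 1/a_t)] = 40030 m/s.
Δv₁ = v_p − v_c1 = 10040 m/s.
At r₂: circular v_c2 = √(μ/r₂) = 10510 m/s; transfer-aphelion v_a = √[μ(2/r₂ − 1/a_t)] = 4916 m/s.
Δv₂ = v_c2 − v_a = 5595 m/s.
Total Δv = Δv₁ + Δv₂ = 15630 m/s = 15.63 km/s.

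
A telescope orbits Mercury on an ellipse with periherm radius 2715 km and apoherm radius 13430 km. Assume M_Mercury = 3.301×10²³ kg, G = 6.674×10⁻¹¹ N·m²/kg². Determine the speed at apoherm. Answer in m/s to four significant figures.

v ≈ 742.8 m/s

μ = GM = 6.674×10⁻¹¹ × 3.301×10²³ = 2.203×10¹³ m³/s².
Semi-major axis a = (r_p + r_a)/2 = 8072.5 km = 8.072×10⁶ m.
Vis-viva: v² = μ(2/r − 1/a) = 2.203×10¹³ × (1.489×10⁻⁷ − 1.239×10⁻⁷) = 5.517×10⁵ m²/s².
v = 742.8 m/s.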